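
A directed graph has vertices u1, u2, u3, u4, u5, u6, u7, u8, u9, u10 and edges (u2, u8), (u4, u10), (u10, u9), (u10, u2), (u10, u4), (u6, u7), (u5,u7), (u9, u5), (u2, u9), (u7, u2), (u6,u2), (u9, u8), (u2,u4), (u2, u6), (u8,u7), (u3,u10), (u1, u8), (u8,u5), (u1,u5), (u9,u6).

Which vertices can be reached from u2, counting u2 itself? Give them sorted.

Start at u2.
Its neighbours: u4, u6, u8, u9.
Then their neighbours: u5, u7, u10.
Nothing further is reachable.

u2, u4, u5, u6, u7, u8, u9, u10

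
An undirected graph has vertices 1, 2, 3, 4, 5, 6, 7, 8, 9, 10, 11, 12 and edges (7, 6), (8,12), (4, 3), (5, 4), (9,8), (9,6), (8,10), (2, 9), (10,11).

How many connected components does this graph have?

3

From 1: component {1}.
From 2: component {2, 6, 7, 8, 9, 10, 11, 12}.
From 3: component {3, 4, 5}.
That's 3 components.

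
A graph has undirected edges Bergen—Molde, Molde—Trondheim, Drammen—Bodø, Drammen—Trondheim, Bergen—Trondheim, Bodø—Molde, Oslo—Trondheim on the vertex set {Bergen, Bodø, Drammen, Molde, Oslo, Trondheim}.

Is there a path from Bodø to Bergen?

Yes

Explore from Bodø.
Distance 1: reach Drammen, Molde.
Distance 2: reach Bergen, Trondheim.
Found Bergen.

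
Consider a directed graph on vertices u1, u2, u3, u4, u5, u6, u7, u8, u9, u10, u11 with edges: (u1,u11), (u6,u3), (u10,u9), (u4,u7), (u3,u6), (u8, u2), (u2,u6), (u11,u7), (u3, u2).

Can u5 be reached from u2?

Explore from u2.
Distance 1: reach u6.
Distance 2: reach u3.
The search from u2 is exhausted; no directed path reaches u5.

No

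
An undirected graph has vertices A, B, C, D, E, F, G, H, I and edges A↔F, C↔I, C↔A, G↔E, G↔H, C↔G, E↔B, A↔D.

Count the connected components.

1

From A: component {A, B, C, D, E, F, G, H, I}.
That's 1 component.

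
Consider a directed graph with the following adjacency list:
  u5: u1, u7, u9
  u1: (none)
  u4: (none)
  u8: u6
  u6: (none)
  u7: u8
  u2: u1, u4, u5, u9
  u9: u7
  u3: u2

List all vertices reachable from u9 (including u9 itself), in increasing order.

u6, u7, u8, u9

Start at u9.
Its neighbours: u7.
Then their neighbours: u8.
Then next layer: u6.
Nothing further is reachable.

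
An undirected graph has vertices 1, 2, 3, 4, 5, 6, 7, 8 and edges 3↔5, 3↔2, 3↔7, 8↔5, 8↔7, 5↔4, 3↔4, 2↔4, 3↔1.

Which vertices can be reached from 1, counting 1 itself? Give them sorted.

1, 2, 3, 4, 5, 7, 8

Start at 1.
Its neighbours: 3.
Then their neighbours: 2, 4, 5, 7.
Then next layer: 8.
Nothing further is reachable.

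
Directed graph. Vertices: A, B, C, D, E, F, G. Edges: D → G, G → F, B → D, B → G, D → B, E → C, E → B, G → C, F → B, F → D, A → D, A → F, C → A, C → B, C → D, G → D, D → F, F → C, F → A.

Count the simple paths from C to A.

C→A
C→B→D→F→A
C→B→D→G→F→A
C→B→G→D→F→A
C→B→G→F→A
C→D→B→G→F→A
C→D→F→A
C→D→G→F→A

8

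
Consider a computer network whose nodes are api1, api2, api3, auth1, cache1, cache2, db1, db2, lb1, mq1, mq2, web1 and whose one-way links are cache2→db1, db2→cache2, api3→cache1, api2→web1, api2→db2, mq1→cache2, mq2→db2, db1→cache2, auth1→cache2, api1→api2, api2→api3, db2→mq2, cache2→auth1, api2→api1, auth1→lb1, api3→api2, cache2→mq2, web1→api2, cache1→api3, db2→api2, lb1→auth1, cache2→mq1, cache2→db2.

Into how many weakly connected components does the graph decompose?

1

From api1: component {api1, api2, api3, auth1, cache1, cache2, db1, db2, lb1, mq1, mq2, web1}.
That's 1 component.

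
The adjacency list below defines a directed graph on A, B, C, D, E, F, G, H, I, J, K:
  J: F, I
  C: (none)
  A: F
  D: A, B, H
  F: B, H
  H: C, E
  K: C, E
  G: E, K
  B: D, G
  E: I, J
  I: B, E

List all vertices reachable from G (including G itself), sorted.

Start at G.
Its neighbours: E, K.
Then their neighbours: C, I, J.
Then next layer: B, F.
Then next layer: D, H.
Then next layer: A.
Every vertex is now reached.

A, B, C, D, E, F, G, H, I, J, K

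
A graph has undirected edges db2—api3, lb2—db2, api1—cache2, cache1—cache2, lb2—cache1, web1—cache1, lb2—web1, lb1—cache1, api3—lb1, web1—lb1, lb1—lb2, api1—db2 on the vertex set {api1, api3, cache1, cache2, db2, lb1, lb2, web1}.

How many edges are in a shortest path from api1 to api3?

2

Distance 0: api1.
Distance 1: cache2, db2.
Distance 2: api3, cache1, lb2 — contains api3.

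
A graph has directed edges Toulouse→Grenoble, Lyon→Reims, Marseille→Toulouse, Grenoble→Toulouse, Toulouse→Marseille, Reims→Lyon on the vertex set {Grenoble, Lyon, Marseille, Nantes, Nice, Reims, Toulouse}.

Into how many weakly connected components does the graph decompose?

4

From Grenoble: component {Grenoble, Marseille, Toulouse}.
From Lyon: component {Lyon, Reims}.
From Nantes: component {Nantes}.
From Nice: component {Nice}.
That's 4 components.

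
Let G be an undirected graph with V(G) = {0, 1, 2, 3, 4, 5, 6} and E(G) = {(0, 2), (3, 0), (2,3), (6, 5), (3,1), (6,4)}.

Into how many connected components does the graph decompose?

2

From 0: component {0, 1, 2, 3}.
From 4: component {4, 5, 6}.
That's 2 components.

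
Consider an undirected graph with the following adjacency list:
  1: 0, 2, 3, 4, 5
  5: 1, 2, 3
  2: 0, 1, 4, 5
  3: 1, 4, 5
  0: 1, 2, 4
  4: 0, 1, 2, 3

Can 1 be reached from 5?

Explore from 5.
Distance 1: reach 1, 2, 3.
Found 1.

Yes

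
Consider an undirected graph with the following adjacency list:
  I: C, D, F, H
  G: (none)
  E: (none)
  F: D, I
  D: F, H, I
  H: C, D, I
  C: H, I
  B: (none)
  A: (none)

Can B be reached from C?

No

Explore from C.
Distance 1: reach H, I.
Distance 2: reach D, F.
The search is exhausted without reaching B; it lies in a different component.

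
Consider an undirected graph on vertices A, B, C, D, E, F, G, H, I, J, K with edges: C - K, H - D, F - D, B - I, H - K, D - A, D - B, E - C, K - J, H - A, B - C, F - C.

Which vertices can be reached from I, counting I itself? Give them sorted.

A, B, C, D, E, F, H, I, J, K

Start at I.
Its neighbours: B.
Then their neighbours: C, D.
Then next layer: A, E, F, H, K.
Then next layer: J.
Nothing further is reachable.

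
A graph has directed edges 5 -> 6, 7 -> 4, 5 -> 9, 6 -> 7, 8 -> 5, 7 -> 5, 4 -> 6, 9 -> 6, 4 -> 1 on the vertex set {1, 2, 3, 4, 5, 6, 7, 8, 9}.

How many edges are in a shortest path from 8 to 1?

Distance 0: 8.
Distance 1: 5.
Distance 2: 6, 9.
Distance 3: 7.
Distance 4: 4.
Distance 5: 1 — contains 1.

5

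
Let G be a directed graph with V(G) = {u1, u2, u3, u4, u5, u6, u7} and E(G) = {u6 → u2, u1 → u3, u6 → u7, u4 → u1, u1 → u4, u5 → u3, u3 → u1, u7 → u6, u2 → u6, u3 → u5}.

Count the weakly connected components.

2

From u1: component {u1, u3, u4, u5}.
From u2: component {u2, u6, u7}.
That's 2 components.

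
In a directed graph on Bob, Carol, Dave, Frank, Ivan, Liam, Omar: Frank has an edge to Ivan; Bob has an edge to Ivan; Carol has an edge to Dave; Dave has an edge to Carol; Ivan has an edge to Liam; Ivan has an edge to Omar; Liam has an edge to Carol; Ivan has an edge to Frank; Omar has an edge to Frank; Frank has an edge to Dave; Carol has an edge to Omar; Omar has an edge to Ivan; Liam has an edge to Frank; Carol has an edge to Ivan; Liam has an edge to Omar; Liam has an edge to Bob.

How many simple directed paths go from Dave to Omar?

3

Dave→Carol→Ivan→Liam→Omar
Dave→Carol→Ivan→Omar
Dave→Carol→Omar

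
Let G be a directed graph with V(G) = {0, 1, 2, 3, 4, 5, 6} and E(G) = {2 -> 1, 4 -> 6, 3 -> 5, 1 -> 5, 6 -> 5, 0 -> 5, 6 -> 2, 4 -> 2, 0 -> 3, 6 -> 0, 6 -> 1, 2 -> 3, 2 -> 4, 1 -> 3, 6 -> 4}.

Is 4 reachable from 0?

Explore from 0.
Distance 1: reach 3, 5.
The search from 0 is exhausted; no directed path reaches 4.

No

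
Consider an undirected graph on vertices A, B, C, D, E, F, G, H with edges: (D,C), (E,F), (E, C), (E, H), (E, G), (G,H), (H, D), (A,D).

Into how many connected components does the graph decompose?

From A: component {A, C, D, E, F, G, H}.
From B: component {B}.
That's 2 components.

2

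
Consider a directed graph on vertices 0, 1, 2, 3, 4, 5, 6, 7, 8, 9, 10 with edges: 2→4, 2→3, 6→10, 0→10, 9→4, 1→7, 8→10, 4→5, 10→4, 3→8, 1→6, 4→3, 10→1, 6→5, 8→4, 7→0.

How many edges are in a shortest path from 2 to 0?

Distance 0: 2.
Distance 1: 3, 4.
Distance 2: 5, 8.
Distance 3: 10.
Distance 4: 1.
Distance 5: 6, 7.
Distance 6: 0 — contains 0.

6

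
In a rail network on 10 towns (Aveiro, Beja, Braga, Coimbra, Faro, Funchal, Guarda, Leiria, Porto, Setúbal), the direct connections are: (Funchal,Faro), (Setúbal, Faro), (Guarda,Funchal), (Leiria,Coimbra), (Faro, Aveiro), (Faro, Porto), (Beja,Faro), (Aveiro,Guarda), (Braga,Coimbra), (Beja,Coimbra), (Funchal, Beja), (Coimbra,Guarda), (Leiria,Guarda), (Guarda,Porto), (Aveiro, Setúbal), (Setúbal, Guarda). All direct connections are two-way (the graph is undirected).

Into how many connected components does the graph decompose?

1

From Aveiro: component {Aveiro, Beja, Braga, Coimbra, Faro, Funchal, Guarda, Leiria, Porto, Setúbal}.
That's 1 component.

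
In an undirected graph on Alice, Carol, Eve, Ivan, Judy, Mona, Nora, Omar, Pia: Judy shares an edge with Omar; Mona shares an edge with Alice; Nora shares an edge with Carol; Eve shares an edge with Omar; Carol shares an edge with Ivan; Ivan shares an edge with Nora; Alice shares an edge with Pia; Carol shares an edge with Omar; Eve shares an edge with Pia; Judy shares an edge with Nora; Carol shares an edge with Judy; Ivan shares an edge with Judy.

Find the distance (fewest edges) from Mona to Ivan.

Distance 0: Mona.
Distance 1: Alice.
Distance 2: Pia.
Distance 3: Eve.
Distance 4: Omar.
Distance 5: Carol, Judy.
Distance 6: Ivan, Nora — contains Ivan.

6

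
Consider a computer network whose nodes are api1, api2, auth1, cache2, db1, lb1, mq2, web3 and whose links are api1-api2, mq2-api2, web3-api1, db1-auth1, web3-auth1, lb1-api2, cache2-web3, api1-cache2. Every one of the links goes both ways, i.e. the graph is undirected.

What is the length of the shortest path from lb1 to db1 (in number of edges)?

5

Distance 0: lb1.
Distance 1: api2.
Distance 2: api1, mq2.
Distance 3: cache2, web3.
Distance 4: auth1.
Distance 5: db1 — contains db1.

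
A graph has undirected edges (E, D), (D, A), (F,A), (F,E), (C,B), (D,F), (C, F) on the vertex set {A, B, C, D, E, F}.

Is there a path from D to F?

Yes

Explore from D.
Distance 1: reach A, E, F.
Found F.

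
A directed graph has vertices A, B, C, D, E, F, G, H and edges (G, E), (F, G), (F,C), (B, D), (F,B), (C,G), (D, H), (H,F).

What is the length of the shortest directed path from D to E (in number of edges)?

Distance 0: D.
Distance 1: H.
Distance 2: F.
Distance 3: B, C, G.
Distance 4: E — contains E.

4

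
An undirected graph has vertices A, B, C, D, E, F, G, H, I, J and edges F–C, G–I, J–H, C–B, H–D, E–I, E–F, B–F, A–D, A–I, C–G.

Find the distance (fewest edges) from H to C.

Distance 0: H.
Distance 1: D, J.
Distance 2: A.
Distance 3: I.
Distance 4: E, G.
Distance 5: C, F — contains C.

5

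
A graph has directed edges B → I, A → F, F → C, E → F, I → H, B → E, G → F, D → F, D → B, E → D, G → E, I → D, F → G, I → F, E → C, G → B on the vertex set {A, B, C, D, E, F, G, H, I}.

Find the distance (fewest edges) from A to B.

3

Distance 0: A.
Distance 1: F.
Distance 2: C, G.
Distance 3: B, E — contains B.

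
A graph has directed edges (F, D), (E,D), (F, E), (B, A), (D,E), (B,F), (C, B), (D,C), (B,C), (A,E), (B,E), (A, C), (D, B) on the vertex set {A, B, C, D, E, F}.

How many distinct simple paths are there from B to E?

4

B→A→E
B→E
B→F→D→E
B→F→E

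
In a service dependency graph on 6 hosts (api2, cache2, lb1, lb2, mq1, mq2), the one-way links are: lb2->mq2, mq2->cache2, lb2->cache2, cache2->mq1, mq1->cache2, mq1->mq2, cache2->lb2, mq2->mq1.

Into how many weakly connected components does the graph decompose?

From api2: component {api2}.
From cache2: component {cache2, lb2, mq1, mq2}.
From lb1: component {lb1}.
That's 3 components.

3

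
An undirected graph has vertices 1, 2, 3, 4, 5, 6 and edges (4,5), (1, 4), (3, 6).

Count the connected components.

From 1: component {1, 4, 5}.
From 2: component {2}.
From 3: component {3, 6}.
That's 3 components.

3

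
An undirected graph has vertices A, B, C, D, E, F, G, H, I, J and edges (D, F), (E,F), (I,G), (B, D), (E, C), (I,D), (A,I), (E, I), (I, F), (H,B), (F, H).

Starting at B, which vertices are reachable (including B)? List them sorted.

Start at B.
Its neighbours: D, H.
Then their neighbours: F, I.
Then next layer: A, E, G.
Then next layer: C.
Nothing further is reachable.

A, B, C, D, E, F, G, H, I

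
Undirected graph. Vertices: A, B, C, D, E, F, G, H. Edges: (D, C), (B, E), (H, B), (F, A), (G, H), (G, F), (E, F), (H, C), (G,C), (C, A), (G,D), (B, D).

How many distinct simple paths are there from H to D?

H–B–D
H–B–E–F–A–C–D
H–B–E–F–A–C–G–D
H–B–E–F–G–C–D
H–B–E–F–G–D
H–C–A–F–E–B–D
H–C–A–F–G–D
H–C–D
H–C–G–D
H–C–G–F–E–B–D
H–G–C–A–F–E–B–D
H–G–C–D
H–G–D
H–G–F–A–C–D
H–G–F–E–B–D

15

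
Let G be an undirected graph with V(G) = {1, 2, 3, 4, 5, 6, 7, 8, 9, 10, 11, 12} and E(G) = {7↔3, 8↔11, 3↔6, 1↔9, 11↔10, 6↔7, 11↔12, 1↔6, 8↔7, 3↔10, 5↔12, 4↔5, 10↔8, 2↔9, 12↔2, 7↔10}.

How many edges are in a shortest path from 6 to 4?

6

Distance 0: 6.
Distance 1: 1, 3, 7.
Distance 2: 8, 9, 10.
Distance 3: 2, 11.
Distance 4: 12.
Distance 5: 5.
Distance 6: 4 — contains 4.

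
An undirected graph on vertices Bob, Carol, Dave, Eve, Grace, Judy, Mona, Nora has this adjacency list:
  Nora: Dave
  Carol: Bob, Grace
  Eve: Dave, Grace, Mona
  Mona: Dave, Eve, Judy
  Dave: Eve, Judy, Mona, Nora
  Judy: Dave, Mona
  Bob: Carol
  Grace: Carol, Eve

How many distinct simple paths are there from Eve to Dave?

3

Eve–Dave
Eve–Mona–Dave
Eve–Mona–Judy–Dave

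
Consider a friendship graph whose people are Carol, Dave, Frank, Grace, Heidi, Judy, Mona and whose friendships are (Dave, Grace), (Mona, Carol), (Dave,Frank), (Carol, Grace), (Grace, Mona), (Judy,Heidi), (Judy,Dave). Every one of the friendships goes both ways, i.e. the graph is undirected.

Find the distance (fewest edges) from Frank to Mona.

3

Distance 0: Frank.
Distance 1: Dave.
Distance 2: Grace, Judy.
Distance 3: Carol, Heidi, Mona — contains Mona.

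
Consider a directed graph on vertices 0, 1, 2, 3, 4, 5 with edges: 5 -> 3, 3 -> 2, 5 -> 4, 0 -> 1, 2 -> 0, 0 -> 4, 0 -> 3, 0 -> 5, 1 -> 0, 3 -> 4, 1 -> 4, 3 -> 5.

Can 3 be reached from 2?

Explore from 2.
Distance 1: reach 0.
Distance 2: reach 1, 3, 4, 5.
Found 3.

Yes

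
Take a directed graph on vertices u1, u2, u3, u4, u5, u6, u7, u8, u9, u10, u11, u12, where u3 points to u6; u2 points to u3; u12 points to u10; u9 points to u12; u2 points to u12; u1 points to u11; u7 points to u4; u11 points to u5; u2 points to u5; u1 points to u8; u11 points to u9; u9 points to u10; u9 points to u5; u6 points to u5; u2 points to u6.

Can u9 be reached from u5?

u5 has no outgoing edges, so nothing is reachable from it.

No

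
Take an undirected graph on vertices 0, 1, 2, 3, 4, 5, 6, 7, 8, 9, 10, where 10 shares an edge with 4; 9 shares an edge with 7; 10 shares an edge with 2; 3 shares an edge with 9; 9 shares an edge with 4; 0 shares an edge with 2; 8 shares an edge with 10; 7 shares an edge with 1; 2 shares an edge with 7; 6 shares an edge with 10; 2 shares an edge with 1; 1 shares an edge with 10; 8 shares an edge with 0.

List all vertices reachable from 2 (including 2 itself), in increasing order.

0, 1, 2, 3, 4, 6, 7, 8, 9, 10

Start at 2.
Its neighbours: 0, 1, 7, 10.
Then their neighbours: 4, 6, 8, 9.
Then next layer: 3.
Nothing further is reachable.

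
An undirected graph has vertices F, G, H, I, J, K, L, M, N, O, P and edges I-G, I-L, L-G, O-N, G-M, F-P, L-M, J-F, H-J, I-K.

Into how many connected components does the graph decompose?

3

From F: component {F, H, J, P}.
From G: component {G, I, K, L, M}.
From N: component {N, O}.
That's 3 components.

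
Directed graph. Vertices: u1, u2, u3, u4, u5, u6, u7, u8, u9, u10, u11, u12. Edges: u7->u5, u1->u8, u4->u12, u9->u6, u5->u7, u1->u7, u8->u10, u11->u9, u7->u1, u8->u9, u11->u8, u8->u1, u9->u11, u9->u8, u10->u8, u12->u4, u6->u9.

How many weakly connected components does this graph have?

From u1: component {u1, u5, u6, u7, u8, u9, u10, u11}.
From u2: component {u2}.
From u3: component {u3}.
From u4: component {u4, u12}.
That's 4 components.

4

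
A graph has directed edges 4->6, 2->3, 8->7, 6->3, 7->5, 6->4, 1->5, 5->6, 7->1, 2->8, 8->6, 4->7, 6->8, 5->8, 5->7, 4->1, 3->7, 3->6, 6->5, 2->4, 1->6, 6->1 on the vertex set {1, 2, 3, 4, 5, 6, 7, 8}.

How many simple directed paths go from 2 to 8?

2→3→6→1→5→8
2→3→6→4→1→5→8
2→3→6→4→7→1→5→8
2→3→6→4→7→5→8
2→3→6→5→8
2→3→6→8
2→3→7→1→5→6→8
2→3→7→1→5→8
... and 21 more.

29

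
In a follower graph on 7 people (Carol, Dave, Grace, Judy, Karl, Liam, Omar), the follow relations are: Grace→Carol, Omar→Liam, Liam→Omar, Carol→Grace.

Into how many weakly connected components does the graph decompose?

5

From Carol: component {Carol, Grace}.
From Dave: component {Dave}.
From Judy: component {Judy}.
From Karl: component {Karl}.
From Liam: component {Liam, Omar}.
That's 5 components.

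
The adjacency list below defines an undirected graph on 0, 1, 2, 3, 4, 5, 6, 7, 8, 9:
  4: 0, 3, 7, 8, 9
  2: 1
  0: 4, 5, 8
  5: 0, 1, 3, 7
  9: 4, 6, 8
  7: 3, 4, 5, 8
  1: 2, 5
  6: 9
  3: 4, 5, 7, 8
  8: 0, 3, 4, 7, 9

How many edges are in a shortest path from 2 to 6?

6

Distance 0: 2.
Distance 1: 1.
Distance 2: 5.
Distance 3: 0, 3, 7.
Distance 4: 4, 8.
Distance 5: 9.
Distance 6: 6 — contains 6.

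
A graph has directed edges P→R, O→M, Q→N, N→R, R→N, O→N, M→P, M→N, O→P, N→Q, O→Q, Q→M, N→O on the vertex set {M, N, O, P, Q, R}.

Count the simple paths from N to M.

3

N→O→M
N→O→Q→M
N→Q→M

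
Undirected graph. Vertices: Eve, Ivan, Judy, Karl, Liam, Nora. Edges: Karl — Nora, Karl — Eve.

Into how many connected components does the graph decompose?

From Eve: component {Eve, Karl, Nora}.
From Ivan: component {Ivan}.
From Judy: component {Judy}.
From Liam: component {Liam}.
That's 4 components.

4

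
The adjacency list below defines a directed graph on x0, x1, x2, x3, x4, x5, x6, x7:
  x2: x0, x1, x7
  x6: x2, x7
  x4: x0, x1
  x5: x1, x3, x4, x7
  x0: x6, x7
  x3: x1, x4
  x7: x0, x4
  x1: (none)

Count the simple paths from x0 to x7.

x0→x6→x2→x7
x0→x6→x7
x0→x7

3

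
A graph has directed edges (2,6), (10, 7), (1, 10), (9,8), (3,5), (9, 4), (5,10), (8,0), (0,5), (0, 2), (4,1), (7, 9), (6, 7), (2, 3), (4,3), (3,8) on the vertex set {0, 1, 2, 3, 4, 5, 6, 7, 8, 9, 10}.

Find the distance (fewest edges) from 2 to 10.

Distance 0: 2.
Distance 1: 3, 6.
Distance 2: 5, 7, 8.
Distance 3: 0, 9, 10 — contains 10.

3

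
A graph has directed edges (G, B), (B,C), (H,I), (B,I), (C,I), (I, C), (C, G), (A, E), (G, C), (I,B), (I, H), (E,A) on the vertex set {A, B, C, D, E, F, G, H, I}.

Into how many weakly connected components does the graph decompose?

From A: component {A, E}.
From B: component {B, C, G, H, I}.
From D: component {D}.
From F: component {F}.
That's 4 components.

4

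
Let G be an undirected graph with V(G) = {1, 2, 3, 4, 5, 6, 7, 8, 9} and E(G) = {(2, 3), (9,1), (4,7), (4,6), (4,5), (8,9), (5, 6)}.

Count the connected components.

3

From 1: component {1, 8, 9}.
From 2: component {2, 3}.
From 4: component {4, 5, 6, 7}.
That's 3 components.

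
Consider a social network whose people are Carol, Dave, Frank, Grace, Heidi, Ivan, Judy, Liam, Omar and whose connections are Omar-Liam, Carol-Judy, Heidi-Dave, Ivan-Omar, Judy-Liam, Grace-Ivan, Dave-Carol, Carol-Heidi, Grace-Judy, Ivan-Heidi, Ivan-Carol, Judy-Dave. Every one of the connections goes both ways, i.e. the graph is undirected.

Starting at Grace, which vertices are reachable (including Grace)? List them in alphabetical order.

Start at Grace.
Its neighbours: Ivan, Judy.
Then their neighbours: Carol, Dave, Heidi, Liam, Omar.
Nothing further is reachable.

Carol, Dave, Grace, Heidi, Ivan, Judy, Liam, Omar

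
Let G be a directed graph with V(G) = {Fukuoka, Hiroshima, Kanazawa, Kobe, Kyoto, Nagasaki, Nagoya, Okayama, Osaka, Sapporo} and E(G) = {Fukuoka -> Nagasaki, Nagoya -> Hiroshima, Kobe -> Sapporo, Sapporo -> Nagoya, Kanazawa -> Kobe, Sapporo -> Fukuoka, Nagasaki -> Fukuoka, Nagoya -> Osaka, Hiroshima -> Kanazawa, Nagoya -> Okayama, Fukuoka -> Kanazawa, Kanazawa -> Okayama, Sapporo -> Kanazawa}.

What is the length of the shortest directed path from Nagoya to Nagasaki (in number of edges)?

Distance 0: Nagoya.
Distance 1: Hiroshima, Okayama, Osaka.
Distance 2: Kanazawa.
Distance 3: Kobe.
Distance 4: Sapporo.
Distance 5: Fukuoka.
Distance 6: Nagasaki — contains Nagasaki.

6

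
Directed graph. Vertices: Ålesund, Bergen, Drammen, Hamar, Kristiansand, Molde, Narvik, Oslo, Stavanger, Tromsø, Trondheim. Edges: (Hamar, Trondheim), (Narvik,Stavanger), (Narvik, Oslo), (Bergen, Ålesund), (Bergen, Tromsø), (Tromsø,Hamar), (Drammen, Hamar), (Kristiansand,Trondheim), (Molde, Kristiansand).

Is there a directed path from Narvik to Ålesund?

No

Explore from Narvik.
Distance 1: reach Oslo, Stavanger.
The search from Narvik is exhausted; no directed path reaches Ålesund.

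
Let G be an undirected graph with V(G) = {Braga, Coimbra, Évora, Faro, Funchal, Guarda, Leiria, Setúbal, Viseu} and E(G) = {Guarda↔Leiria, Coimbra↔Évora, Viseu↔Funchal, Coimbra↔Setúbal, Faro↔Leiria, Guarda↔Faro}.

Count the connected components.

4

From Braga: component {Braga}.
From Coimbra: component {Coimbra, Évora, Setúbal}.
From Faro: component {Faro, Guarda, Leiria}.
From Funchal: component {Funchal, Viseu}.
That's 4 components.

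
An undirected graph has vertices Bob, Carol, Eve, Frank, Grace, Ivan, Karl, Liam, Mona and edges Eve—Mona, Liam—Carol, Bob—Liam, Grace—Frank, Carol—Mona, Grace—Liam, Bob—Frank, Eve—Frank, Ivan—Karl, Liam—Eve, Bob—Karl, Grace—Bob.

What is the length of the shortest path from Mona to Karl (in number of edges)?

4

Distance 0: Mona.
Distance 1: Carol, Eve.
Distance 2: Frank, Liam.
Distance 3: Bob, Grace.
Distance 4: Karl — contains Karl.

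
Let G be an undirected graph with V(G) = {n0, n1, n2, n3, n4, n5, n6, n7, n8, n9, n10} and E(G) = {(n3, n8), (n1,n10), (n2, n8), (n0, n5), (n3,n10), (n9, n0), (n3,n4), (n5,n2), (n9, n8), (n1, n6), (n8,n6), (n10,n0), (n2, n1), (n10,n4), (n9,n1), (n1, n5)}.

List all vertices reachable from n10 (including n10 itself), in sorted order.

Start at n10.
Its neighbours: n0, n1, n3, n4.
Then their neighbours: n2, n5, n6, n8, n9.
Nothing further is reachable.

n0, n1, n2, n3, n4, n5, n6, n8, n9, n10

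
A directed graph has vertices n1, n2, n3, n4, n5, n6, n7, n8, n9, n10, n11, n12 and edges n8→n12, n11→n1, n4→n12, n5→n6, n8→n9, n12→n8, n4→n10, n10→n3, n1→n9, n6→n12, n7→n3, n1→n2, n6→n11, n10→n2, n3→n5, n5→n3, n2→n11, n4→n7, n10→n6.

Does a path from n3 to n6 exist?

Yes

Explore from n3.
Distance 1: reach n5.
Distance 2: reach n6.
Found n6.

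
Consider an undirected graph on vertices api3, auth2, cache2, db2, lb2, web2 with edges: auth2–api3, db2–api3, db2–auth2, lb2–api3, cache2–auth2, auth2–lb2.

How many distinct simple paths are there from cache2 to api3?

cache2–auth2–api3
cache2–auth2–db2–api3
cache2–auth2–lb2–api3

3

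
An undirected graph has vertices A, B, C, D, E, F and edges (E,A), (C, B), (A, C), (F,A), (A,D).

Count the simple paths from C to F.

C–A–F

1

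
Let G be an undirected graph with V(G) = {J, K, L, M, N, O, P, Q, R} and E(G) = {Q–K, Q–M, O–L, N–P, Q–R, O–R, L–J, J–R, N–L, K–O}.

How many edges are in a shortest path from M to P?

Distance 0: M.
Distance 1: Q.
Distance 2: K, R.
Distance 3: J, O.
Distance 4: L.
Distance 5: N.
Distance 6: P — contains P.

6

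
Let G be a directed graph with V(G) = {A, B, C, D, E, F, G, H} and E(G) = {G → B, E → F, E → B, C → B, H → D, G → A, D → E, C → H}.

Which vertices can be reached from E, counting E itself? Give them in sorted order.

B, E, F

Start at E.
Its neighbours: B, F.
Nothing further is reachable.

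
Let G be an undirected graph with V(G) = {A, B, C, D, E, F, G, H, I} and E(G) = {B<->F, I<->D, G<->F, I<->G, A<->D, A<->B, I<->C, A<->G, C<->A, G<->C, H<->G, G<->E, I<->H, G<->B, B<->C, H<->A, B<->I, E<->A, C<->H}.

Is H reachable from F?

Explore from F.
Distance 1: reach B, G.
Distance 2: reach A, C, E, H, I.
Found H.

Yes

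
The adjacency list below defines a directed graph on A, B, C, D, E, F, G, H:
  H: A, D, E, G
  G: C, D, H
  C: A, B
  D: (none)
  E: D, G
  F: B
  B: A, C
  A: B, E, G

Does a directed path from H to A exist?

Explore from H.
Distance 1: reach A, D, E, G.
Found A.

Yes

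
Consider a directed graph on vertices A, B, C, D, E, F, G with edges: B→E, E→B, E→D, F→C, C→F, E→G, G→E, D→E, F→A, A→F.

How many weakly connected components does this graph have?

From A: component {A, C, F}.
From B: component {B, D, E, G}.
That's 2 components.

2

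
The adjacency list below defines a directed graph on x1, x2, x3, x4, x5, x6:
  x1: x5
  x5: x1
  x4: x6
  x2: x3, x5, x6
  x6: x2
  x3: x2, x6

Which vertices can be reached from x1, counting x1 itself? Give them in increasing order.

x1, x5

Start at x1.
Its neighbours: x5.
Nothing further is reachable.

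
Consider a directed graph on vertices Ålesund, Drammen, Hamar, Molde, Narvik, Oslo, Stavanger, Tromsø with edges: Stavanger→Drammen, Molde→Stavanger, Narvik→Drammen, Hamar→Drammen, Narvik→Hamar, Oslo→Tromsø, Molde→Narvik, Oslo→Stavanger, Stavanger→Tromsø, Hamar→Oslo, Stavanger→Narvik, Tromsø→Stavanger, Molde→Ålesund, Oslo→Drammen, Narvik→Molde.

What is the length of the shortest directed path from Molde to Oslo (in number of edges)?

Distance 0: Molde.
Distance 1: Ålesund, Narvik, Stavanger.
Distance 2: Drammen, Hamar, Tromsø.
Distance 3: Oslo — contains Oslo.

3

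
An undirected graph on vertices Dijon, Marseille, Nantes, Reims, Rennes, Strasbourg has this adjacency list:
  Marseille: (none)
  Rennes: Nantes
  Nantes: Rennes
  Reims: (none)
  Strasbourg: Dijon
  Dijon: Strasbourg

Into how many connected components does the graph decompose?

From Dijon: component {Dijon, Strasbourg}.
From Marseille: component {Marseille}.
From Nantes: component {Nantes, Rennes}.
From Reims: component {Reims}.
That's 4 components.

4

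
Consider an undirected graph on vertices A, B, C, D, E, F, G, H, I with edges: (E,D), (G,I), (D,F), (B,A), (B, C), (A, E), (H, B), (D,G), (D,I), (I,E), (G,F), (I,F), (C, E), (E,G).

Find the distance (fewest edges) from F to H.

Distance 0: F.
Distance 1: D, G, I.
Distance 2: E.
Distance 3: A, C.
Distance 4: B.
Distance 5: H — contains H.

5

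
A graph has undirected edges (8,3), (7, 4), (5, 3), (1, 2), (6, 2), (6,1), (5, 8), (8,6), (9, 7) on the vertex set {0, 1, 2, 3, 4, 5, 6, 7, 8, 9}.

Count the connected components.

3

From 0: component {0}.
From 1: component {1, 2, 3, 5, 6, 8}.
From 4: component {4, 7, 9}.
That's 3 components.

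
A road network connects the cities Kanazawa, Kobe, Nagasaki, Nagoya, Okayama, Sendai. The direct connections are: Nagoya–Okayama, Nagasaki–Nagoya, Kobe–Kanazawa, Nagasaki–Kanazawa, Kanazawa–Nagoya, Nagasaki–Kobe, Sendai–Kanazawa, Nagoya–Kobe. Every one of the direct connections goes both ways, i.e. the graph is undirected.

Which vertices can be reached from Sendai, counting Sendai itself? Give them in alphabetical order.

Kanazawa, Kobe, Nagasaki, Nagoya, Okayama, Sendai

Start at Sendai.
Its neighbours: Kanazawa.
Then their neighbours: Kobe, Nagasaki, Nagoya.
Then next layer: Okayama.
Every vertex is now reached.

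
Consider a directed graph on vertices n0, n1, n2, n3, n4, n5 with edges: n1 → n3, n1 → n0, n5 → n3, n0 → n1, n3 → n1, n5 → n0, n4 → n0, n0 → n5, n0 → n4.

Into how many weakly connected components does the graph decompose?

2

From n0: component {n0, n1, n3, n4, n5}.
From n2: component {n2}.
That's 2 components.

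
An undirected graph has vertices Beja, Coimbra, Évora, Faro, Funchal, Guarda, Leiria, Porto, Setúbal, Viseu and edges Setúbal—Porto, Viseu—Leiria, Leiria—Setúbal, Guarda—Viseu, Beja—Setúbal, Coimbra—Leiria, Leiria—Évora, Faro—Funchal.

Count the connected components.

2

From Beja: component {Beja, Coimbra, Évora, Guarda, Leiria, Porto, Setúbal, Viseu}.
From Faro: component {Faro, Funchal}.
That's 2 components.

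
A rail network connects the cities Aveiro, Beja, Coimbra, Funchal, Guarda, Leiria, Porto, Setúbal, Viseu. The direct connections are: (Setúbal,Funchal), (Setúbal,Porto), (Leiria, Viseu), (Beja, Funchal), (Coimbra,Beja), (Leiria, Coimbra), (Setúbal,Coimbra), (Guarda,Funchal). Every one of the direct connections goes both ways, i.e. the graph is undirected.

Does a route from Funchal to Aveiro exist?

No

Explore from Funchal.
Distance 1: reach Beja, Guarda, Setúbal.
Distance 2: reach Coimbra, Porto.
Distance 3: reach Leiria.
Distance 4: reach Viseu.
The search is exhausted without reaching Aveiro; it lies in a different component.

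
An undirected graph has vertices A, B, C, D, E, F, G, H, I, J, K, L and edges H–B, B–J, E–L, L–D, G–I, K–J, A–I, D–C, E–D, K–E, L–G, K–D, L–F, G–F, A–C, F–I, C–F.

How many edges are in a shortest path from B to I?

Distance 0: B.
Distance 1: H, J.
Distance 2: K.
Distance 3: D, E.
Distance 4: C, L.
Distance 5: A, F, G.
Distance 6: I — contains I.

6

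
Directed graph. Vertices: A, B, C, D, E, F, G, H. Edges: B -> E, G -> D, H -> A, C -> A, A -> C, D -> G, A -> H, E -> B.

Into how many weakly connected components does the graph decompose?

From A: component {A, C, H}.
From B: component {B, E}.
From D: component {D, G}.
From F: component {F}.
That's 4 components.

4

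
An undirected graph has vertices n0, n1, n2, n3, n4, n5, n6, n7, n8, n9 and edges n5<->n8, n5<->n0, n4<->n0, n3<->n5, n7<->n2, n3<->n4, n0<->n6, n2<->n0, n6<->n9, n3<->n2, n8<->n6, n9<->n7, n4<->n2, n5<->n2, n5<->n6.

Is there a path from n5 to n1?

No

Explore from n5.
Distance 1: reach n0, n2, n3, n6, n8.
Distance 2: reach n4, n7, n9.
The search is exhausted without reaching n1; it lies in a different component.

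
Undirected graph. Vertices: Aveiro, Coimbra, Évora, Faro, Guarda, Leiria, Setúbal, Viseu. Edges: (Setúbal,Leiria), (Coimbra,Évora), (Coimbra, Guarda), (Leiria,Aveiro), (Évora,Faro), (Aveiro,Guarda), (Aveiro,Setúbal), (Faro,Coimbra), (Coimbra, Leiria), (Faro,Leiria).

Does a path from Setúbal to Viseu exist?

No

Explore from Setúbal.
Distance 1: reach Aveiro, Leiria.
Distance 2: reach Coimbra, Faro, Guarda.
Distance 3: reach Évora.
The search is exhausted without reaching Viseu; it lies in a different component.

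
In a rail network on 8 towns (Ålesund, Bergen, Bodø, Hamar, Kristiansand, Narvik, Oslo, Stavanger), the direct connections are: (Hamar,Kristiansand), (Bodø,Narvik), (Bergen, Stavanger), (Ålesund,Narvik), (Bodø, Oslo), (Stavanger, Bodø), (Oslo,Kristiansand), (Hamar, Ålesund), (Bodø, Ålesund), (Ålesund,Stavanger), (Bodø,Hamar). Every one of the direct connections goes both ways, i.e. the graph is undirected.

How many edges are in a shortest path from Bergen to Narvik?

Distance 0: Bergen.
Distance 1: Stavanger.
Distance 2: Ålesund, Bodø.
Distance 3: Hamar, Narvik, Oslo — contains Narvik.

3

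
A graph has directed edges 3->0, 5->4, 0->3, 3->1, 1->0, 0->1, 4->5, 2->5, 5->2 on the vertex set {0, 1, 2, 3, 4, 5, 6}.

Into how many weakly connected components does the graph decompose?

3

From 0: component {0, 1, 3}.
From 2: component {2, 4, 5}.
From 6: component {6}.
That's 3 components.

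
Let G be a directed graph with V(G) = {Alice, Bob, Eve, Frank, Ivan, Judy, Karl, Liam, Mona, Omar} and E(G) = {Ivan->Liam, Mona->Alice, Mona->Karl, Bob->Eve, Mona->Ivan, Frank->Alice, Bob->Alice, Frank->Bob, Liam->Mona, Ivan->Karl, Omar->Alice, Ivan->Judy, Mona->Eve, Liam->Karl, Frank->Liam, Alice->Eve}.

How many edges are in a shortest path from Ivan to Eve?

Distance 0: Ivan.
Distance 1: Judy, Karl, Liam.
Distance 2: Mona.
Distance 3: Alice, Eve — contains Eve.

3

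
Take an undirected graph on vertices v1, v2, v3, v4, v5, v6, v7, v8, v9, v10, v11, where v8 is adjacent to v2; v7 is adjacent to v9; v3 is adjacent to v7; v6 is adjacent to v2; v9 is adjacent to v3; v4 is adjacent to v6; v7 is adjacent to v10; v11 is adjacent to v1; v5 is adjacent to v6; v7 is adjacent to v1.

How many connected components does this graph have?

2

From v1: component {v1, v3, v7, v9, v10, v11}.
From v2: component {v2, v4, v5, v6, v8}.
That's 2 components.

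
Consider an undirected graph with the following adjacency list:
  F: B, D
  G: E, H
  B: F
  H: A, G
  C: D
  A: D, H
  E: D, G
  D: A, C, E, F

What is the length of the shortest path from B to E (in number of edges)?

3

Distance 0: B.
Distance 1: F.
Distance 2: D.
Distance 3: A, C, E — contains E.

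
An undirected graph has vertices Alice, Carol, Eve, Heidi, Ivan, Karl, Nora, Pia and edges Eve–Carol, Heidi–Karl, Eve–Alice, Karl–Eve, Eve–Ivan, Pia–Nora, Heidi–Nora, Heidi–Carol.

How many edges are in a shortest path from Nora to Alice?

Distance 0: Nora.
Distance 1: Heidi, Pia.
Distance 2: Carol, Karl.
Distance 3: Eve.
Distance 4: Alice, Ivan — contains Alice.

4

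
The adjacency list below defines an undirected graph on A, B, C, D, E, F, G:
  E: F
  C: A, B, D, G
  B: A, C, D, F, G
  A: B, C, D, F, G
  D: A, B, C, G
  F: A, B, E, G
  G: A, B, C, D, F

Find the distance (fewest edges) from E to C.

Distance 0: E.
Distance 1: F.
Distance 2: A, B, G.
Distance 3: C, D — contains C.

3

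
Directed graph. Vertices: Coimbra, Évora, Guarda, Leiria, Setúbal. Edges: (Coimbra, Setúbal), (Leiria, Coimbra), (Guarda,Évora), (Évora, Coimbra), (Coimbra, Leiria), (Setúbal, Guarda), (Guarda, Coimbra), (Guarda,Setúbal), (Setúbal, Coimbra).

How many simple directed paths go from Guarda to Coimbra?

Guarda→Coimbra
Guarda→Évora→Coimbra
Guarda→Setúbal→Coimbra

3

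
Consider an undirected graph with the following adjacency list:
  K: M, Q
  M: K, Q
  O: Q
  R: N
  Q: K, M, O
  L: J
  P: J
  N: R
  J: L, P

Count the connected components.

3

From J: component {J, L, P}.
From K: component {K, M, O, Q}.
From N: component {N, R}.
That's 3 components.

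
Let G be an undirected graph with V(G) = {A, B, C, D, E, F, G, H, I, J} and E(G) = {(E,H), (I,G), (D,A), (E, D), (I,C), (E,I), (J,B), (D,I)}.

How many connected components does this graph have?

3

From A: component {A, C, D, E, G, H, I}.
From B: component {B, J}.
From F: component {F}.
That's 3 components.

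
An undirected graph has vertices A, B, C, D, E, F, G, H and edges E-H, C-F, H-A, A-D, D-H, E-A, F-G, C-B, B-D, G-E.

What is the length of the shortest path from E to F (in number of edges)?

Distance 0: E.
Distance 1: A, G, H.
Distance 2: D, F — contains F.

2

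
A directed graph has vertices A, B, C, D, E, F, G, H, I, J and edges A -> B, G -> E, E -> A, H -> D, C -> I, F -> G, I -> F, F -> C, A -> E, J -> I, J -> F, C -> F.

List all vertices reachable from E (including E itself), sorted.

Start at E.
Its neighbours: A.
Then their neighbours: B.
Nothing further is reachable.

A, B, E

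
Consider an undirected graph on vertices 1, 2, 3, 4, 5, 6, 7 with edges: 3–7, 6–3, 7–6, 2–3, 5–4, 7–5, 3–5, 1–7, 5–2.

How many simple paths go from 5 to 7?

5–2–3–6–7
5–2–3–7
5–3–6–7
5–3–7
5–7

5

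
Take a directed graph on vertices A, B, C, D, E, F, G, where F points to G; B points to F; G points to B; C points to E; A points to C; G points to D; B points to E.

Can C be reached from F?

Explore from F.
Distance 1: reach G.
Distance 2: reach B, D.
Distance 3: reach E.
The search from F is exhausted; no directed path reaches C.

No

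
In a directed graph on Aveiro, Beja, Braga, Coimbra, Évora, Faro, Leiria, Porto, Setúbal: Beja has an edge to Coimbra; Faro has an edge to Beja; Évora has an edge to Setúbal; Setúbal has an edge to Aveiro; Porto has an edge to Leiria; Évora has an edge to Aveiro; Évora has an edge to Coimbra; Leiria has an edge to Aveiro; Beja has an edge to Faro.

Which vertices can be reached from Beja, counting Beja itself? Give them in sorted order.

Start at Beja.
Its neighbours: Coimbra, Faro.
Nothing further is reachable.

Beja, Coimbra, Faro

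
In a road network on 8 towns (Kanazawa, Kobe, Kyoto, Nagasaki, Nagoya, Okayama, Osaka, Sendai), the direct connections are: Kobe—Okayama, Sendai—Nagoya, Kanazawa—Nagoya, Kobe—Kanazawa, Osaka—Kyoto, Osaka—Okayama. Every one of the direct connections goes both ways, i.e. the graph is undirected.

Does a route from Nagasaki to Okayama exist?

Nagasaki has no edges, so nothing is reachable from it.

No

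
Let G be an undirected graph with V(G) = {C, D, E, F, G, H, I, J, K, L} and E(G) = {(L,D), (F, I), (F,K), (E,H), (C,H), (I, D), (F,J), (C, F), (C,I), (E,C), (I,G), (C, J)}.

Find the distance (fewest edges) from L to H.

4

Distance 0: L.
Distance 1: D.
Distance 2: I.
Distance 3: C, F, G.
Distance 4: E, H, J, K — contains H.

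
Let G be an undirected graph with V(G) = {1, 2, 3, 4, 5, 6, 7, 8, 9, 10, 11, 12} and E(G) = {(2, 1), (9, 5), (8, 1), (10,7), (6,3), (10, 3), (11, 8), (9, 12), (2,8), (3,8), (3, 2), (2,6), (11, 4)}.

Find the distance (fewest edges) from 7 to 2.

Distance 0: 7.
Distance 1: 10.
Distance 2: 3.
Distance 3: 2, 6, 8 — contains 2.

3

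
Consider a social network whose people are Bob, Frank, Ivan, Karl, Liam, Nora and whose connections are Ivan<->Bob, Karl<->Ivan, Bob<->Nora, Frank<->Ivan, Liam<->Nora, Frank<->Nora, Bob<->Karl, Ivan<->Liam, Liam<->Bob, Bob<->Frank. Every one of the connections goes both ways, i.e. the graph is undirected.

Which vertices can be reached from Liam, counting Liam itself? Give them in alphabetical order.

Bob, Frank, Ivan, Karl, Liam, Nora

Start at Liam.
Its neighbours: Bob, Ivan, Nora.
Then their neighbours: Frank, Karl.
Every vertex is now reached.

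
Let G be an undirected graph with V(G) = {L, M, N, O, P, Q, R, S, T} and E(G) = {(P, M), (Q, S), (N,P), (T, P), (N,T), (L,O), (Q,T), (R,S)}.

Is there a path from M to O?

No

Explore from M.
Distance 1: reach P.
Distance 2: reach N, T.
Distance 3: reach Q.
Distance 4: reach S.
Distance 5: reach R.
The search is exhausted without reaching O; it lies in a different component.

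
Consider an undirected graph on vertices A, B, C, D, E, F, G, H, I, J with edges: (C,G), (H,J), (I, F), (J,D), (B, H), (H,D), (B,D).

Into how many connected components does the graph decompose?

5

From A: component {A}.
From B: component {B, D, H, J}.
From C: component {C, G}.
From E: component {E}.
From F: component {F, I}.
That's 5 components.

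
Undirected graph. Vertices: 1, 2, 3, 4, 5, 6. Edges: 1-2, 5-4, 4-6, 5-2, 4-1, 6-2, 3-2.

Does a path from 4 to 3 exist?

Yes

Explore from 4.
Distance 1: reach 1, 5, 6.
Distance 2: reach 2.
Distance 3: reach 3.
Found 3.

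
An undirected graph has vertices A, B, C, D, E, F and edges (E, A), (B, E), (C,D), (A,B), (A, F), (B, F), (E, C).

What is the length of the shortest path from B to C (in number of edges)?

Distance 0: B.
Distance 1: A, E, F.
Distance 2: C — contains C.

2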